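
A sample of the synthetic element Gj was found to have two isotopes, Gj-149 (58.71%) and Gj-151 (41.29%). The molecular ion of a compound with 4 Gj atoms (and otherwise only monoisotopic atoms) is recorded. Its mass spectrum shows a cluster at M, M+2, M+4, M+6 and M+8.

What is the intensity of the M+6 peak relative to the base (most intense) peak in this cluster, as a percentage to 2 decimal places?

46.89%

Binomial terms of (0.5871 + 0.4129)^4: M 0.1188, M+2 0.3342, M+4 0.3526, M+6 0.1653, M+8 0.0291 → M+4 is the base peak.
P(M+4) = C(4,2) × 0.5871^2 × 0.4129^2 = 6 × 0.34468641 × 0.17048641 = 0.352586 (base)
P(M+6) = C(4,3) × 0.5871^1 × 0.4129^3 = 4 × 0.5871 × 0.07039384 = 0.165313
Relative intensity = 0.165313 / 0.352586 × 100 = 46.89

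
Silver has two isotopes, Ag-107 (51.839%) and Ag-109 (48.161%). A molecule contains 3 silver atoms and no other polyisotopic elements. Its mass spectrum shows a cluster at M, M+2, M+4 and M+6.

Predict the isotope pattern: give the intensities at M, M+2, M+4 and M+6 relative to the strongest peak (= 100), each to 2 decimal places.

35.88 : 100.00 : 92.90 : 28.77

The 3 Ag atoms are independent, so intensities follow the terms of (0.51839 + 0.48161)^3.
P(M) = 0.51839^3 = 0.139306
P(M+2) = 3 × 0.51839^2 × 0.48161^1 = 0.388267
P(M+4) = 3 × 0.51839^1 × 0.48161^2 = 0.360719
P(M+6) = 0.48161^3 = 0.111709
The M+2 peak is largest (0.388267); scaling to 100 gives 35.88 : 100.00 : 92.90 : 28.77.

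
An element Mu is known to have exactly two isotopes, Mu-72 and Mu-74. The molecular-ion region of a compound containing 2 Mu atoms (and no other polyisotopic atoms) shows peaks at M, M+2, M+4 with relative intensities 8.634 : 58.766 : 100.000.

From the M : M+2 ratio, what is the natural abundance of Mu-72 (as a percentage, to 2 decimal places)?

22.71%

If p is the fraction of Mu that is Mu-72, then I(M+2)/I(M) = [C(2,1)·p^1·(1−p)] / p^2 = 2·(1−p)/p = 58.766/8.634 = 6.8063
(1−p)/p = 6.8063/2 = 3.4032  ⇒  p = 1/(1 + 3.4032) = 0.2271
Mu-72: 22.71%, Mu-74: 77.29%.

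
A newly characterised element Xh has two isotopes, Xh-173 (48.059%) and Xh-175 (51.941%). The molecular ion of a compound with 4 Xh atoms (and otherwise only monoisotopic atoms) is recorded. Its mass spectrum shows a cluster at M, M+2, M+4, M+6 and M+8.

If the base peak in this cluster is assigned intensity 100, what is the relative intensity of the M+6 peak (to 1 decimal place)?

Binomial terms of (0.48059 + 0.51941)^4: M 0.0533, M+2 0.2306, M+4 0.3739, M+6 0.2694, M+8 0.0728 → M+4 is the base peak.
P(M+4) = C(4,2) × 0.48059^2 × 0.51941^2 = 6 × 0.23096675 × 0.26978675 = 0.373871 (base)
P(M+6) = C(4,3) × 0.48059^1 × 0.51941^3 = 4 × 0.48059 × 0.14012993 = 0.269380
Relative intensity = 0.269380 / 0.373871 × 100 = 72.1

72.1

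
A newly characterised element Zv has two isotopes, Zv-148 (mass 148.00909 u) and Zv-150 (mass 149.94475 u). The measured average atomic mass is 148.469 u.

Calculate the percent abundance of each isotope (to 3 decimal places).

Let x be the fractional abundance of Zv-148; then Zv-150 has abundance 1 − x.
148.00909·x + 149.94475·(1 − x) = 148.469
(148.00909 − 149.94475)·x = 148.469 − 149.94475
x = -1.47575 / -1.93566 = 0.76240 → 76.240% Zv-148, 23.760% Zv-150.

Zv-148: 76.240%, Zv-150: 23.760%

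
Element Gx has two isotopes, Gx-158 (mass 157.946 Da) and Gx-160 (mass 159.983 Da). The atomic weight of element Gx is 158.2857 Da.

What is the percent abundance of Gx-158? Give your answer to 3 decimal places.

83.324%

Let x be the fractional abundance of Gx-158; then Gx-160 has abundance 1 − x.
157.946·x + 159.983·(1 − x) = 158.2857
(157.946 − 159.983)·x = 158.2857 − 159.983
x = -1.6973 / -2.037 = 0.83324 → 83.324% Gx-158, 16.676% Gx-160.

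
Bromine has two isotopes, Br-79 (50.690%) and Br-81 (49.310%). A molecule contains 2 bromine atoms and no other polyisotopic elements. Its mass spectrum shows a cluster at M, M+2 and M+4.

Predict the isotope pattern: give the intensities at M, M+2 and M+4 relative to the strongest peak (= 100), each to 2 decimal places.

The 2 Br atoms are independent, so intensities follow the terms of (0.50690 + 0.49310)^2.
P(M) = 0.50690^2 = 0.256948
P(M+2) = 2 × 0.50690^1 × 0.49310^1 = 0.499905
P(M+4) = 0.49310^2 = 0.243148
The M+2 peak is largest (0.499905); scaling to 100 gives 51.40 : 100.00 : 48.64.

51.40 : 100.00 : 48.64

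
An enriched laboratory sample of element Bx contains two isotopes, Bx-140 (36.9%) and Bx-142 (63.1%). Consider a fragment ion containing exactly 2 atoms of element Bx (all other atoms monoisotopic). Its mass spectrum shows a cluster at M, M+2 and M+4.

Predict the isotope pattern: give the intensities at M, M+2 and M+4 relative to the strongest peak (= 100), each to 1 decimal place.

29.2 : 100.0 : 85.5

Expanding (0.369 + 0.631)^2:
P(M) = 0.369^2 = 0.136161
P(M+2) = 2 × 0.369^1 × 0.631^1 = 0.465678
P(M+4) = 0.631^2 = 0.398161
The M+2 peak is largest (0.465678); scaling to 100 gives 29.2 : 100.0 : 85.5.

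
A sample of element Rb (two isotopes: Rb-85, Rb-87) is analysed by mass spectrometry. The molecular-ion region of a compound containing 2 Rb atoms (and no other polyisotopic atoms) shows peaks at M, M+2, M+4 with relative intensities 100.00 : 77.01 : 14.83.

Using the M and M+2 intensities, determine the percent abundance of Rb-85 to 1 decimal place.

72.2%

Write p for the Rb-85 fraction. I(M+2)/I(M) = [C(2,1)·p^1·(1−p)] / p^2 = 2·(1−p)/p = 77.01/100.00 = 0.7701
(1−p)/p = 0.7701/2 = 0.3851  ⇒  p = 1/(1 + 0.3851) = 0.7220
Rb-85: 72.2%, Rb-87: 27.8%.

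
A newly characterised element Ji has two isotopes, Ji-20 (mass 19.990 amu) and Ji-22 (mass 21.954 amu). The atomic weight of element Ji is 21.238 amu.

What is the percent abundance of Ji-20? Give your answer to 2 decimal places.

Let x be the fractional abundance of Ji-20; then Ji-22 has abundance 1 − x.
19.990·x + 21.954·(1 − x) = 21.238
(19.990 − 21.954)·x = 21.238 − 21.954
x = -0.716 / -1.964 = 0.36456 → 36.46% Ji-20, 63.54% Ji-22.

36.46%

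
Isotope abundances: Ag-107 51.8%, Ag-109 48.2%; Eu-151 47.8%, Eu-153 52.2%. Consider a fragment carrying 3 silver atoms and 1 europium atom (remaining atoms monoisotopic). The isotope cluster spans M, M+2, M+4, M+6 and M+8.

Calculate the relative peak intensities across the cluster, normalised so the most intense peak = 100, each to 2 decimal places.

17.71 : 68.78 : 100.00 : 64.51 : 15.58

Silver pattern (n=3): 0.13899183 : 0.3879965 : 0.3610315 : 0.11198017
Europium pattern (n=1): 0.4780 : 0.5220
Convolve the two distributions (both contribute in 2-u steps):
  M: 0.13899183×0.4780 = 0.066438
  M+2: 0.13899183×0.5220 + 0.3879965×0.4780 = 0.258016
  M+4: 0.3879965×0.5220 + 0.3610315×0.4780 = 0.375107
  M+6: 0.3610315×0.5220 + 0.11198017×0.4780 = 0.241985
  M+8: 0.11198017×0.5220 = 0.058454
Scale to base peak (0.375107) = 100: 17.71 : 68.78 : 100.00 : 64.51 : 15.58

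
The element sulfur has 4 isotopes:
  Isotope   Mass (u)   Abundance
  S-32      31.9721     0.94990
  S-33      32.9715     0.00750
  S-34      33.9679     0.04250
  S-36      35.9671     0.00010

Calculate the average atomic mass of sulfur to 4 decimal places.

The abundance-weighted mean is 0.94990 × 31.9721 + 0.00750 × 32.9715 + 0.04250 × 33.9679 + 0.00010 × 35.9671
= 30.37030 + 0.24729 + 1.44364 + 0.00360 = 32.06483 u

32.0648 u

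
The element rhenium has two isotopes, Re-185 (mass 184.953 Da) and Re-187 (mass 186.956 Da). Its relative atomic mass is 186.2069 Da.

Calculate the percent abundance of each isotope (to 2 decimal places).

Re-185: 37.40%, Re-187: 62.60%

Writing the weighted mean with unknown fraction x of Re-185:
184.953·x + 186.956·(1 − x) = 186.2069
(184.953 − 186.956)·x = 186.2069 − 186.956
x = -0.7491 / -2.003 = 0.37399 → 37.40% Re-185, 62.60% Re-187.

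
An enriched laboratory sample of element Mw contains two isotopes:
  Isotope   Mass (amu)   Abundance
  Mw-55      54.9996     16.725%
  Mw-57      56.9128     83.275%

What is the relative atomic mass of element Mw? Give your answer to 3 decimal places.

The abundance-weighted mean is 0.16725 × 54.9996 + 0.83275 × 56.9128
= 9.19868 + 47.39413 = 56.59281 amu

56.593 amu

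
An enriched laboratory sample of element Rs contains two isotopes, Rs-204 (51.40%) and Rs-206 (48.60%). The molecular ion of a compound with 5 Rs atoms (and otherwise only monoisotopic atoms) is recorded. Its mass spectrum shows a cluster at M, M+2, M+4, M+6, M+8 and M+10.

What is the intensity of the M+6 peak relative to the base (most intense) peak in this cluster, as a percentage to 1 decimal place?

(0.5140 + 0.4860)^5 gives M 0.0359, M+2 0.1696, M+4 0.3207, M+6 0.3033, M+8 0.1434, M+10 0.0271; the largest is M+4.
P(M+4) = C(5,2) × 0.5140^3 × 0.4860^2 = 10 × 0.13579674 × 0.236196 = 0.320746 (base)
P(M+6) = C(5,3) × 0.5140^2 × 0.4860^3 = 10 × 0.264196 × 0.11479126 = 0.303274
Relative intensity = 0.303274 / 0.320746 × 100 = 94.6

94.6%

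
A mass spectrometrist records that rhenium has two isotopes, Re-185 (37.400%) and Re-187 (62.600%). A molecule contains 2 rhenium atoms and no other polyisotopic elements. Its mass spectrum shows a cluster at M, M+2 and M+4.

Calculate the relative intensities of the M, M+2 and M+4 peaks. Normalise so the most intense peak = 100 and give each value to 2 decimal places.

The 2 Re atoms are independent, so intensities follow the terms of (0.37400 + 0.62600)^2.
P(M) = 0.37400^2 = 0.139876
P(M+2) = 2 × 0.37400^1 × 0.62600^1 = 0.468248
P(M+4) = 0.62600^2 = 0.391876
The M+2 peak is largest (0.468248); scaling to 100 gives 29.87 : 100.00 : 83.69.

29.87 : 100.00 : 83.69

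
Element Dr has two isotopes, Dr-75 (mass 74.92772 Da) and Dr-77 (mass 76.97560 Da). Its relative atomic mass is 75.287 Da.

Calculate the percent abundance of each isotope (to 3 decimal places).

With x = fraction of Dr-75 (so Dr-77 is 1 − x):
74.92772·x + 76.97560·(1 − x) = 75.287
(74.92772 − 76.97560)·x = 75.287 − 76.97560
x = -1.68860 / -2.04788 = 0.82456 → 82.456% Dr-75, 17.544% Dr-77.

Dr-75: 82.456%, Dr-77: 17.544%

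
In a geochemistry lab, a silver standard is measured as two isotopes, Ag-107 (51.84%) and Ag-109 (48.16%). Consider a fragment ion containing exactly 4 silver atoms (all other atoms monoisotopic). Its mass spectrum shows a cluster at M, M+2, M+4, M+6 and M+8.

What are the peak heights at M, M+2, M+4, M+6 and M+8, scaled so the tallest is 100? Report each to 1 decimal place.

The 4 Ag atoms are independent, so intensities follow the terms of (0.5184 + 0.4816)^4.
P(M) = 0.5184^4 = 0.072220
P(M+2) = 4 × 0.5184^3 × 0.4816^1 = 0.268375
P(M+4) = 6 × 0.5184^2 × 0.4816^2 = 0.373985
P(M+6) = 4 × 0.5184^1 × 0.4816^3 = 0.231624
P(M+8) = 0.4816^4 = 0.053795
The M+4 peak is largest (0.373985); scaling to 100 gives 19.3 : 71.8 : 100.0 : 61.9 : 14.4.

19.3 : 71.8 : 100.0 : 61.9 : 14.4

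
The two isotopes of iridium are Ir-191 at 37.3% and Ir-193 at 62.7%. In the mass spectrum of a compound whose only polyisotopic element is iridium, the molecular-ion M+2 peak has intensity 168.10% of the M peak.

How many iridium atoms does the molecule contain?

1

The M+2/M ratio from n Ir atoms is n · q/p = n · 0.627/0.373.
n = 1.6810 × 0.373/0.627 = 1.00 ≈ 1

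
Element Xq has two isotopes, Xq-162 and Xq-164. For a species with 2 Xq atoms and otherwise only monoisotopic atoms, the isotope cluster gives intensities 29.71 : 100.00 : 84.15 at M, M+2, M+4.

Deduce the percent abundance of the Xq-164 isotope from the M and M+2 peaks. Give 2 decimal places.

62.73%

Write p for the Xq-162 fraction. I(M+2)/I(M) = [C(2,1)·p^1·(1−p)] / p^2 = 2·(1−p)/p = 100.00/29.71 = 3.3659
(1−p)/p = 3.3659/2 = 1.6829  ⇒  p = 1/(1 + 1.6829) = 0.3727
Xq-162: 37.27%, Xq-164: 62.73%.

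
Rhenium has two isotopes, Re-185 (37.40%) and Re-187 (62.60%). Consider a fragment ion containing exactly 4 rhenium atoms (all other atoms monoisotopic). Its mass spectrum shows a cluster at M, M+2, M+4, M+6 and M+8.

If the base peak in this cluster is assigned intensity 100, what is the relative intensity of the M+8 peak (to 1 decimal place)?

Term probabilities: M 0.0196, M+2 0.1310, M+4 0.3289, M+6 0.3670, M+8 0.1536. Base peak = M+6.
P(M+6) = C(4,3) × 0.3740^1 × 0.6260^3 = 4 × 0.3740 × 0.24531438 = 0.366990 (base)
P(M+8) = C(4,4) × 0.3740^0 × 0.6260^4 = 1 × 1.0000 × 0.1535668 = 0.153567
Relative intensity = 0.153567 / 0.366990 × 100 = 41.8

41.8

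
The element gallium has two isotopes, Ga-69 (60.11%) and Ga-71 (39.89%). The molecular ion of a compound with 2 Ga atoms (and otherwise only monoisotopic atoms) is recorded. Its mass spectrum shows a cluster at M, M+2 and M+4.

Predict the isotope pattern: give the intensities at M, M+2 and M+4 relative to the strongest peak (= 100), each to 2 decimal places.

75.34 : 100.00 : 33.18

Each Ga atom is independently Ga-69 (p = 0.6011) or Ga-71 (q = 0.3989); the cluster is the binomial expansion (p + q)^2.
P(M) = 0.6011^2 = 0.361321
P(M+2) = 2 × 0.6011^1 × 0.3989^1 = 0.479558
P(M+4) = 0.3989^2 = 0.159121
The M+2 peak is largest (0.479558); scaling to 100 gives 75.34 : 100.00 : 33.18.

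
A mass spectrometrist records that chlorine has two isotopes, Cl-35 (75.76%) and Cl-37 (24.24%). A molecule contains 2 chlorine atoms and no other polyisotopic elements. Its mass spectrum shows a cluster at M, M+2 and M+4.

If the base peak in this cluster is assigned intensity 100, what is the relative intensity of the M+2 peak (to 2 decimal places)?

63.99

(0.7576 + 0.2424)^2 gives M 0.5740, M+2 0.3673, M+4 0.0588; the largest is M.
P(M) = C(2,0) × 0.7576^2 × 0.2424^0 = 1 × 0.57395776 × 1.0000 = 0.573958 (base)
P(M+2) = C(2,1) × 0.7576^1 × 0.2424^1 = 2 × 0.7576 × 0.2424 = 0.367284
Relative intensity = 0.367284 / 0.573958 × 100 = 63.99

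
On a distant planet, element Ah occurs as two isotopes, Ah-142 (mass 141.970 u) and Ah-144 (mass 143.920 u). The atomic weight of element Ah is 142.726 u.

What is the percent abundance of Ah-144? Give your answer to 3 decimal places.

38.769%

Writing the weighted mean with unknown fraction x of Ah-142:
141.970·x + 143.920·(1 − x) = 142.726
(141.970 − 143.920)·x = 142.726 − 143.920
x = -1.194 / -1.950 = 0.61231 → 61.231% Ah-142, 38.769% Ah-144.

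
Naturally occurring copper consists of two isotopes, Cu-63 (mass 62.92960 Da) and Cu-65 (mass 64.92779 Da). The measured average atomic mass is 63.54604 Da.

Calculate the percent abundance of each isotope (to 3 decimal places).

Writing the weighted mean with unknown fraction x of Cu-63:
62.92960·x + 64.92779·(1 − x) = 63.54604
(62.92960 − 64.92779)·x = 63.54604 − 64.92779
x = -1.38175 / -1.99819 = 0.69150 → 69.150% Cu-63, 30.850% Cu-65.

Cu-63: 69.150%, Cu-65: 30.850%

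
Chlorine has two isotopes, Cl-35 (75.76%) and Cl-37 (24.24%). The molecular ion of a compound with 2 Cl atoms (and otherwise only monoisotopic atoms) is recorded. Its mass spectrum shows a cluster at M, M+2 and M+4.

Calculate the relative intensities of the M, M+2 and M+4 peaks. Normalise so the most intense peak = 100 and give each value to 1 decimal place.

100.0 : 64.0 : 10.2

The 2 Cl atoms are independent, so intensities follow the terms of (0.7576 + 0.2424)^2.
P(M) = 0.7576^2 = 0.573958
P(M+2) = 2 × 0.7576^1 × 0.2424^1 = 0.367284
P(M+4) = 0.2424^2 = 0.058758
The M peak is largest (0.573958); scaling to 100 gives 100.0 : 64.0 : 10.2.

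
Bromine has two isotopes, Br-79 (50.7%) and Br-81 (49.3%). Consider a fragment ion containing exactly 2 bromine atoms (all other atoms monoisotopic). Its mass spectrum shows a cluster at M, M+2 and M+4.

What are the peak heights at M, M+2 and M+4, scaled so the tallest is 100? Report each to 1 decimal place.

Each Br atom is independently Br-79 (p = 0.507) or Br-81 (q = 0.493); the cluster is the binomial expansion (p + q)^2.
P(M) = 0.507^2 = 0.257049
P(M+2) = 2 × 0.507^1 × 0.493^1 = 0.499902
P(M+4) = 0.493^2 = 0.243049
The M+2 peak is largest (0.499902); scaling to 100 gives 51.4 : 100.0 : 48.6.

51.4 : 100.0 : 48.6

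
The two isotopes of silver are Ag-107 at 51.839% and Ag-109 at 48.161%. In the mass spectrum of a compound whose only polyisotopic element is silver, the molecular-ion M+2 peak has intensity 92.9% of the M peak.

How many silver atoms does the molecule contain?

For n independent Ag atoms, I(M+2)/I(M) = n · (abundance Ag-109) / (abundance Ag-107) = n · 0.48161/0.51839.
n = 0.929 × 0.51839/0.48161 = 1.00 ≈ 1

1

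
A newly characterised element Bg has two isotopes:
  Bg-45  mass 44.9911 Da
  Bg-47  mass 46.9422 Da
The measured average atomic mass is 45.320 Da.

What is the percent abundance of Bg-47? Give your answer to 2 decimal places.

16.86%

Writing the weighted mean with unknown fraction x of Bg-45:
44.9911·x + 46.9422·(1 − x) = 45.320
(44.9911 − 46.9422)·x = 45.320 − 46.9422
x = -1.6222 / -1.9511 = 0.83143 → 83.14% Bg-45, 16.86% Bg-47.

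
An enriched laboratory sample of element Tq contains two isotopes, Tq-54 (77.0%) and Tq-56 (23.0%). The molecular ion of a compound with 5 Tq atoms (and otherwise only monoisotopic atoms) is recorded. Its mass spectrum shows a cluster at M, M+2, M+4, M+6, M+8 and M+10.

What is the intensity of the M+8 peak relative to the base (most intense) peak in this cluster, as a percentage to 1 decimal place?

Binomial terms of (0.770 + 0.230)^5: M 0.2707, M+2 0.4043, M+4 0.2415, M+6 0.0721, M+8 0.0108, M+10 0.0006 → M+2 is the base peak.
P(M+2) = C(5,1) × 0.770^4 × 0.230^1 = 5 × 0.35153041 × 0.2300 = 0.404260 (base)
P(M+8) = C(5,4) × 0.770^1 × 0.230^4 = 5 × 0.7700 × 0.00279841 = 0.010774
Relative intensity = 0.010774 / 0.404260 × 100 = 2.7

2.7%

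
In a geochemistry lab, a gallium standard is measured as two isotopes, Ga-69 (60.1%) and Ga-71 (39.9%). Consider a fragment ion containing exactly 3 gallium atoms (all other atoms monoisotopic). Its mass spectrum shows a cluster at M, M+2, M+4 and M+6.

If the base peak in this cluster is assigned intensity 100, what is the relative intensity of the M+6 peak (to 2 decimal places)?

14.69

(0.601 + 0.399)^3 gives M 0.2171, M+2 0.4324, M+4 0.2870, M+6 0.0635; the largest is M+2.
P(M+2) = C(3,1) × 0.601^2 × 0.399^1 = 3 × 0.361201 × 0.3990 = 0.432358 (base)
P(M+6) = C(3,3) × 0.601^0 × 0.399^3 = 1 × 1.0000 × 0.0635212 = 0.063521
Relative intensity = 0.063521 / 0.432358 × 100 = 14.69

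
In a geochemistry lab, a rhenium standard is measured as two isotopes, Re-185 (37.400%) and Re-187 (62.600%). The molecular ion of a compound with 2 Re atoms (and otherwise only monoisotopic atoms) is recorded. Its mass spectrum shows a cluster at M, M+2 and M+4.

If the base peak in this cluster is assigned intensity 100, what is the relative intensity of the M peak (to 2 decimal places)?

29.87

Binomial terms of (0.37400 + 0.62600)^2: M 0.1399, M+2 0.4682, M+4 0.3919 → M+2 is the base peak.
P(M+2) = C(2,1) × 0.37400^1 × 0.62600^1 = 2 × 0.3740 × 0.6260 = 0.468248 (base)
P(M) = C(2,0) × 0.37400^2 × 0.62600^0 = 1 × 0.139876 × 1.0000 = 0.139876
Relative intensity = 0.139876 / 0.468248 × 100 = 29.87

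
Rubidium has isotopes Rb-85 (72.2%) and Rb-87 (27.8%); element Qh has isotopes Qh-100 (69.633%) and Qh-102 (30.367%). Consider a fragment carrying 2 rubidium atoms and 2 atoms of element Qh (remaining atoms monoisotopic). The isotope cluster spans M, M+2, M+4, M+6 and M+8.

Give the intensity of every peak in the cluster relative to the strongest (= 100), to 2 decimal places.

60.89 : 100.00 : 61.51 : 16.79 : 1.72

Rubidium pattern (n=2): 0.521284 : 0.401432 : 0.077284
Element Qh pattern (n=2): 0.48487547 : 0.42290906 : 0.09221547
Convolve the two distributions (both contribute in 2-u steps):
  M: 0.521284×0.48487547 = 0.252758
  M+2: 0.521284×0.42290906 + 0.401432×0.48487547 = 0.415100
  M+4: 0.521284×0.09221547 + 0.401432×0.42290906 + 0.077284×0.48487547 = 0.255313
  M+6: 0.401432×0.09221547 + 0.077284×0.42290906 = 0.069702
  M+8: 0.077284×0.09221547 = 0.007127
Scale to base peak (0.415100) = 100: 60.89 : 100.00 : 61.51 : 16.79 : 1.72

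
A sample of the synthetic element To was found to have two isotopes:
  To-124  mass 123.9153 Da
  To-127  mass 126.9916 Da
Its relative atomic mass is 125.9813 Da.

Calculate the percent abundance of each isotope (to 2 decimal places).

To-124: 32.84%, To-127: 67.16%

With x = fraction of To-124 (so To-127 is 1 − x):
123.9153·x + 126.9916·(1 − x) = 125.9813
(123.9153 − 126.9916)·x = 125.9813 − 126.9916
x = -1.0103 / -3.0763 = 0.32841 → 32.84% To-124, 67.16% To-127.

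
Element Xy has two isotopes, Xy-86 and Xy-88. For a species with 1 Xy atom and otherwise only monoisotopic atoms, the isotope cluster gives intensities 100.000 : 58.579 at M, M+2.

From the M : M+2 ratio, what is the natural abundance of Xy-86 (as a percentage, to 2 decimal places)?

If p is the fraction of Xy that is Xy-86, then I(M+2)/I(M) = [C(1,1)·p^0·(1−p)] / p^1 = 1·(1−p)/p = 58.579/100.000 = 0.5858
(1−p)/p = 0.5858/1 = 0.5858  ⇒  p = 1/(1 + 0.5858) = 0.6306
Xy-86: 63.06%, Xy-88: 36.94%.

63.06%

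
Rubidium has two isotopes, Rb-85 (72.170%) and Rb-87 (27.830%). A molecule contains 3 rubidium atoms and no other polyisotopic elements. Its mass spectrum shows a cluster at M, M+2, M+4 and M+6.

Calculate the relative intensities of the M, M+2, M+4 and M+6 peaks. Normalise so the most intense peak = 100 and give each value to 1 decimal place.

Each Rb atom is independently Rb-85 (p = 0.72170) or Rb-87 (q = 0.27830); the cluster is the binomial expansion (p + q)^3.
P(M) = 0.72170^3 = 0.375898
P(M+2) = 3 × 0.72170^2 × 0.27830^1 = 0.434858
P(M+4) = 3 × 0.72170^1 × 0.27830^2 = 0.167689
P(M+6) = 0.27830^3 = 0.021555
The M+2 peak is largest (0.434858); scaling to 100 gives 86.4 : 100.0 : 38.6 : 5.0.

86.4 : 100.0 : 38.6 : 5.0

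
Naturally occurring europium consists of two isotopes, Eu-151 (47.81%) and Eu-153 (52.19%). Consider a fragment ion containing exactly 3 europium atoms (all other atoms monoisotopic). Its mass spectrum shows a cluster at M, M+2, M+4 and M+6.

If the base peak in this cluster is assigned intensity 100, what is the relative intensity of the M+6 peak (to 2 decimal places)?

36.39

(0.4781 + 0.5219)^3 gives M 0.1093, M+2 0.3579, M+4 0.3907, M+6 0.1422; the largest is M+4.
P(M+4) = C(3,2) × 0.4781^1 × 0.5219^2 = 3 × 0.4781 × 0.27237961 = 0.390674 (base)
P(M+6) = C(3,3) × 0.4781^0 × 0.5219^3 = 1 × 1.0000 × 0.14215492 = 0.142155
Relative intensity = 0.142155 / 0.390674 × 100 = 36.39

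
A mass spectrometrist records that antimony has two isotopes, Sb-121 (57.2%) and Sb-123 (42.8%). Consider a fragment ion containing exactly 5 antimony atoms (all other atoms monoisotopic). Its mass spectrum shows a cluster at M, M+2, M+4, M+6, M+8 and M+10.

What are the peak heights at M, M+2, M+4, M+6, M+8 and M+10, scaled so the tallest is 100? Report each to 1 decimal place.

Each Sb atom is independently Sb-121 (p = 0.572) or Sb-123 (q = 0.428); the cluster is the binomial expansion (p + q)^5.
P(M) = 0.572^5 = 0.061232
P(M+2) = 5 × 0.572^4 × 0.428^1 = 0.229086
P(M+4) = 10 × 0.572^3 × 0.428^2 = 0.342827
P(M+6) = 10 × 0.572^2 × 0.428^3 = 0.256521
P(M+8) = 5 × 0.572^1 × 0.428^4 = 0.095971
P(M+10) = 0.428^5 = 0.014362
The M+4 peak is largest (0.342827); scaling to 100 gives 17.9 : 66.8 : 100.0 : 74.8 : 28.0 : 4.2.

17.9 : 66.8 : 100.0 : 74.8 : 28.0 : 4.2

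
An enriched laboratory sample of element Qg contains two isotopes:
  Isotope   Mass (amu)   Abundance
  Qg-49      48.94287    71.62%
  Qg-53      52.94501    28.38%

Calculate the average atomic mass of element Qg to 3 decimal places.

Average mass = Σ (abundance × isotope mass) = 0.7162 × 48.94287 + 0.2838 × 52.94501
= 35.052883 + 15.025794 = 50.078677 amu

50.079 amu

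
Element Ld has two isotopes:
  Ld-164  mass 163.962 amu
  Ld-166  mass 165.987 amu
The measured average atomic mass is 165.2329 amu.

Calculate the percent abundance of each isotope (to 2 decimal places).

Ld-164: 37.24%, Ld-166: 62.76%

Writing the weighted mean with unknown fraction x of Ld-164:
163.962·x + 165.987·(1 − x) = 165.2329
(163.962 − 165.987)·x = 165.2329 − 165.987
x = -0.7541 / -2.025 = 0.37240 → 37.24% Ld-164, 62.76% Ld-166.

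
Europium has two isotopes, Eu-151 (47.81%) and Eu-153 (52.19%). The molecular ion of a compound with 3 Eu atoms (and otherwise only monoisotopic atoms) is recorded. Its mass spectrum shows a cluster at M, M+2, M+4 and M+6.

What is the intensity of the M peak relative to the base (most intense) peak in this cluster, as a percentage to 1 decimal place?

(0.4781 + 0.5219)^3 gives M 0.1093, M+2 0.3579, M+4 0.3907, M+6 0.1422; the largest is M+4.
P(M+4) = C(3,2) × 0.4781^1 × 0.5219^2 = 3 × 0.4781 × 0.27237961 = 0.390674 (base)
P(M) = C(3,0) × 0.4781^3 × 0.5219^0 = 1 × 0.10928391 × 1.0000 = 0.109284
Relative intensity = 0.109284 / 0.390674 × 100 = 28.0

28.0%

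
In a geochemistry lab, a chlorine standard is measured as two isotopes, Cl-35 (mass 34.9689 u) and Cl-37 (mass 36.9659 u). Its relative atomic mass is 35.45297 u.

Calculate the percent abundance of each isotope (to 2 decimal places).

Cl-35: 75.76%, Cl-37: 24.24%

With x = fraction of Cl-35 (so Cl-37 is 1 − x):
34.9689·x + 36.9659·(1 − x) = 35.45297
(34.9689 − 36.9659)·x = 35.45297 − 36.9659
x = -1.51293 / -1.9970 = 0.75760 → 75.76% Cl-35, 24.24% Cl-37.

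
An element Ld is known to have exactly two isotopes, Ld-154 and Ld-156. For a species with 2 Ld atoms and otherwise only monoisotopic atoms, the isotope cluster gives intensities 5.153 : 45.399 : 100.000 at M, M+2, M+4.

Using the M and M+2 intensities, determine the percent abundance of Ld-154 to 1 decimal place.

If p is the fraction of Ld that is Ld-154, then I(M+2)/I(M) = [C(2,1)·p^1·(1−p)] / p^2 = 2·(1−p)/p = 45.399/5.153 = 8.8102
(1−p)/p = 8.8102/2 = 4.4051  ⇒  p = 1/(1 + 4.4051) = 0.1850
Ld-154: 18.5%, Ld-156: 81.5%.

18.5%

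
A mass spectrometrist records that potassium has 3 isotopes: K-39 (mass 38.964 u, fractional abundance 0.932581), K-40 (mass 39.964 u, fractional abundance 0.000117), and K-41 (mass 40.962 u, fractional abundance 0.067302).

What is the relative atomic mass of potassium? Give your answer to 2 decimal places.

39.10 u

Weight each isotope mass by its fractional abundance: 0.932581 × 38.964 + 0.000117 × 39.964 + 0.067302 × 40.962
= 36.3371 + 0.0047 + 2.7568 = 39.0986 u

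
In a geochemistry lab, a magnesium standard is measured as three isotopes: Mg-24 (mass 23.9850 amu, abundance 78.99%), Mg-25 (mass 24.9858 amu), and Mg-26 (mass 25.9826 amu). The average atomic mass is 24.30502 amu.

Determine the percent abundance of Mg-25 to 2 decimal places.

10.00%

The remaining 21.01% is split between Mg-25 (fraction x) and Mg-26 (fraction 0.2101 − x).
Substituting: 24.9858x + 25.9826(0.2101 − x) = 5.3592685
(24.9858 − 25.9826)x = -0.09967576  ⇒  x = 0.10000, y = 0.11010
Mg-25: 10.00%, Mg-26: 11.01%.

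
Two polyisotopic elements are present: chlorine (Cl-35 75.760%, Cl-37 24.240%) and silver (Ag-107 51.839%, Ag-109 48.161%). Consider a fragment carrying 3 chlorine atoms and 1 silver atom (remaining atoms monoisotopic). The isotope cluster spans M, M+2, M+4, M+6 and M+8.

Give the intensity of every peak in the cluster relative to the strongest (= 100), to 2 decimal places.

52.94 : 100.00 : 63.47 : 16.84 : 1.61

Chlorine pattern (n=3): 0.4348304 : 0.41738208 : 0.13354464 : 0.01424288
Silver pattern (n=1): 0.51839 : 0.48161
Convolve the two distributions (both contribute in 2-u steps):
  M: 0.4348304×0.51839 = 0.225412
  M+2: 0.4348304×0.48161 + 0.41738208×0.51839 = 0.425785
  M+4: 0.41738208×0.48161 + 0.13354464×0.51839 = 0.270244
  M+6: 0.13354464×0.48161 + 0.01424288×0.51839 = 0.071700
  M+8: 0.01424288×0.48161 = 0.006860
Scale to base peak (0.425785) = 100: 52.94 : 100.00 : 63.47 : 16.84 : 1.61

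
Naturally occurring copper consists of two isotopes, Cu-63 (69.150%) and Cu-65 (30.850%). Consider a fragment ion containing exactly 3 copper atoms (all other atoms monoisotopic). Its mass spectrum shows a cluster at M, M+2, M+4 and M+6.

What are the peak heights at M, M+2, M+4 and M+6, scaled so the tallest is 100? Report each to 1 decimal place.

74.7 : 100.0 : 44.6 : 6.6

Expanding (0.69150 + 0.30850)^3:
P(M) = 0.69150^3 = 0.330656
P(M+2) = 3 × 0.69150^2 × 0.30850^1 = 0.442548
P(M+4) = 3 × 0.69150^1 × 0.30850^2 = 0.197435
P(M+6) = 0.30850^3 = 0.029361
The M+2 peak is largest (0.442548); scaling to 100 gives 74.7 : 100.0 : 44.6 : 6.6.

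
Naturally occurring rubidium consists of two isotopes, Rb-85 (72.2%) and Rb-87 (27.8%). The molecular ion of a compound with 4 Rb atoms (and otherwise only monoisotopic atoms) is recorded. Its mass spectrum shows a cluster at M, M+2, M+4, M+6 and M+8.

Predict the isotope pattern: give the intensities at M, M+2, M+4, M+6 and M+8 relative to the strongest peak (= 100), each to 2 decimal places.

64.93 : 100.00 : 57.76 : 14.83 : 1.43

The 4 Rb atoms are independent, so intensities follow the terms of (0.722 + 0.278)^4.
P(M) = 0.722^4 = 0.271737
P(M+2) = 4 × 0.722^3 × 0.278^1 = 0.418520
P(M+4) = 6 × 0.722^2 × 0.278^2 = 0.241721
P(M+6) = 4 × 0.722^1 × 0.278^3 = 0.062049
P(M+8) = 0.278^4 = 0.005973
The M+2 peak is largest (0.418520); scaling to 100 gives 64.93 : 100.00 : 57.76 : 14.83 : 1.43.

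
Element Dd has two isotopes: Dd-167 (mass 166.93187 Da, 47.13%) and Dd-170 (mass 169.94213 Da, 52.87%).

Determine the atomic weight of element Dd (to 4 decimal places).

168.5234 Da

The abundance-weighted mean is 0.4713 × 166.93187 + 0.5287 × 169.94213
= 78.674990 + 89.848404 = 168.523394 Da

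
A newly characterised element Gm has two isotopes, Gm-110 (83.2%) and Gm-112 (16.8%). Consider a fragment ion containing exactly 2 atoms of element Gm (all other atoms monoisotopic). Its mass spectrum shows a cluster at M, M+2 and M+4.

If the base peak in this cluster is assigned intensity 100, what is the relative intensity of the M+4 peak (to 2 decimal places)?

4.08

Term probabilities: M 0.6922, M+2 0.2796, M+4 0.0282. Base peak = M.
P(M) = C(2,0) × 0.832^2 × 0.168^0 = 1 × 0.692224 × 1.0000 = 0.692224 (base)
P(M+4) = C(2,2) × 0.832^0 × 0.168^2 = 1 × 1.0000 × 0.028224 = 0.028224
Relative intensity = 0.028224 / 0.692224 × 100 = 4.08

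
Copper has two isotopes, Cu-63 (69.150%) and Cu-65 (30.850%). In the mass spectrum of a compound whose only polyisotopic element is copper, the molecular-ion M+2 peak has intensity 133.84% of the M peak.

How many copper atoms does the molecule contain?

3

The M+2/M ratio from n Cu atoms is n · q/p = n · 0.30850/0.69150.
n = 1.3384 × 0.69150/0.30850 = 3.00 ≈ 3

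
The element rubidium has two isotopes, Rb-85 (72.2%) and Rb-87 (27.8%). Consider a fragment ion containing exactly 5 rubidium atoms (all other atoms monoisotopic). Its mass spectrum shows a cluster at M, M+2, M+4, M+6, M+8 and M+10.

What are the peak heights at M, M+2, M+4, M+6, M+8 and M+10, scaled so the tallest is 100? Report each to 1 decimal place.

Expanding (0.722 + 0.278)^5:
P(M) = 0.722^5 = 0.196194
P(M+2) = 5 × 0.722^4 × 0.278^1 = 0.377714
P(M+4) = 10 × 0.722^3 × 0.278^2 = 0.290872
P(M+6) = 10 × 0.722^2 × 0.278^3 = 0.111998
P(M+8) = 5 × 0.722^1 × 0.278^4 = 0.021562
P(M+10) = 0.278^5 = 0.001660
The M+2 peak is largest (0.377714); scaling to 100 gives 51.9 : 100.0 : 77.0 : 29.7 : 5.7 : 0.4.

51.9 : 100.0 : 77.0 : 29.7 : 5.7 : 0.4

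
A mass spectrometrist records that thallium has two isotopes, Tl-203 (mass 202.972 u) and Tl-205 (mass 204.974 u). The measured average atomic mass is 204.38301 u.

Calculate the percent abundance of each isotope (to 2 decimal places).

Tl-203: 29.52%, Tl-205: 70.48%

Let x be the fractional abundance of Tl-203; then Tl-205 has abundance 1 − x.
202.972·x + 204.974·(1 − x) = 204.38301
(202.972 − 204.974)·x = 204.38301 − 204.974
x = -0.59099 / -2.002 = 0.29520 → 29.52% Tl-203, 70.48% Tl-205.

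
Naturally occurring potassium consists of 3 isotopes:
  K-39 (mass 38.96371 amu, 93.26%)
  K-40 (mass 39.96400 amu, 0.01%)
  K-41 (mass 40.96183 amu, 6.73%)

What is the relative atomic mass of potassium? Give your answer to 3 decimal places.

The abundance-weighted mean is 0.9326 × 38.96371 + 0.0001 × 39.96400 + 0.0673 × 40.96183
= 36.337556 + 0.003996 + 2.756731 = 39.098283 amu

39.098 amu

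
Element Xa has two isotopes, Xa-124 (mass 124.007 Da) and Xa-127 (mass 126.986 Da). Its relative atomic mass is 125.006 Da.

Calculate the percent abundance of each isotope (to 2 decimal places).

Xa-124: 66.47%, Xa-127: 33.53%

Writing the weighted mean with unknown fraction x of Xa-124:
124.007·x + 126.986·(1 − x) = 125.006
(124.007 − 126.986)·x = 125.006 − 126.986
x = -1.980 / -2.979 = 0.66465 → 66.47% Xa-124, 33.53% Xa-127.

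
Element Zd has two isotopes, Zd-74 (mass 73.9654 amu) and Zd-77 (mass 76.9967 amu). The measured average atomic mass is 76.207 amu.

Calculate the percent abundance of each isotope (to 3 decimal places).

Writing the weighted mean with unknown fraction x of Zd-74:
73.9654·x + 76.9967·(1 − x) = 76.207
(73.9654 − 76.9967)·x = 76.207 − 76.9967
x = -0.7897 / -3.0313 = 0.26052 → 26.052% Zd-74, 73.948% Zd-77.

Zd-74: 26.052%, Zd-77: 73.948%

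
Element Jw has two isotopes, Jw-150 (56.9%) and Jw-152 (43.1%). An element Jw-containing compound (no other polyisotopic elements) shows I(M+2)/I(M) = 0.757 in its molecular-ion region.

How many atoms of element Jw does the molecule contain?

The M+2/M ratio from n Jw atoms is n · q/p = n · 0.431/0.569.
n = 0.757 × 0.569/0.431 = 1.00 ≈ 1

1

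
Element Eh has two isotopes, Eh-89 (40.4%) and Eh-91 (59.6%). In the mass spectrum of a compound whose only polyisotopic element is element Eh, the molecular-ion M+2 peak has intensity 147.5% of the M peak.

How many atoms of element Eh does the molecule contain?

1

With n Eh atoms, P(M+2)/P(M) = C(n,1)·p^(n−1)q / p^n = n·q/p = n · 0.596/0.404.
n = 1.475 × 0.404/0.596 = 1.00 ≈ 1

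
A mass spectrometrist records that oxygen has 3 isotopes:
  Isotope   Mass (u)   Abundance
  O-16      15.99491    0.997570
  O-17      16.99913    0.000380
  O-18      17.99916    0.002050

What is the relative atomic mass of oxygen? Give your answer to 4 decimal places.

15.9994 u

The abundance-weighted mean is 0.997570 × 15.99491 + 0.000380 × 16.99913 + 0.002050 × 17.99916
= 15.956042 + 0.006460 + 0.036898 = 15.999400 u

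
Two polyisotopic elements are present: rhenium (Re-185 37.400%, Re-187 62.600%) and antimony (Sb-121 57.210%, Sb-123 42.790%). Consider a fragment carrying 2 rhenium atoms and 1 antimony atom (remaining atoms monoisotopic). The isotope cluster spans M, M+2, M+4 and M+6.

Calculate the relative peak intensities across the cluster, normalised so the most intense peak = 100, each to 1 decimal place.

Rhenium pattern (n=2): 0.139876 : 0.468248 : 0.391876
Antimony pattern (n=1): 0.5721 : 0.4279
Convolve the two distributions (both contribute in 2-u steps):
  M: 0.139876×0.5721 = 0.080023
  M+2: 0.139876×0.4279 + 0.468248×0.5721 = 0.327738
  M+4: 0.468248×0.4279 + 0.391876×0.5721 = 0.424556
  M+6: 0.391876×0.4279 = 0.167684
Scale to base peak (0.424556) = 100: 18.8 : 77.2 : 100.0 : 39.5

18.8 : 77.2 : 100.0 : 39.5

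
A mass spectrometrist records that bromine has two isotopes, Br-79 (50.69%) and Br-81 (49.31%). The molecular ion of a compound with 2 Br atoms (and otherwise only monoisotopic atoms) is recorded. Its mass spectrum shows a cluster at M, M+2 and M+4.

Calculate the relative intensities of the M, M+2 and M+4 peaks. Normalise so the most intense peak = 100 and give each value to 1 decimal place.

The 2 Br atoms are independent, so intensities follow the terms of (0.5069 + 0.4931)^2.
P(M) = 0.5069^2 = 0.256948
P(M+2) = 2 × 0.5069^1 × 0.4931^1 = 0.499905
P(M+4) = 0.4931^2 = 0.243148
The M+2 peak is largest (0.499905); scaling to 100 gives 51.4 : 100.0 : 48.6.

51.4 : 100.0 : 48.6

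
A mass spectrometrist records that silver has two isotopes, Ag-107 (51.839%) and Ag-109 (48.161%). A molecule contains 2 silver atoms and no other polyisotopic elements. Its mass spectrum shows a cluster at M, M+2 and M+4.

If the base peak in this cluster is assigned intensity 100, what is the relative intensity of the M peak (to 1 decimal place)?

53.8

(0.51839 + 0.48161)^2 gives M 0.2687, M+2 0.4993, M+4 0.2319; the largest is M+2.
P(M+2) = C(2,1) × 0.51839^1 × 0.48161^1 = 2 × 0.51839 × 0.48161 = 0.499324 (base)
P(M) = C(2,0) × 0.51839^2 × 0.48161^0 = 1 × 0.26872819 × 1.0000 = 0.268728
Relative intensity = 0.268728 / 0.499324 × 100 = 53.8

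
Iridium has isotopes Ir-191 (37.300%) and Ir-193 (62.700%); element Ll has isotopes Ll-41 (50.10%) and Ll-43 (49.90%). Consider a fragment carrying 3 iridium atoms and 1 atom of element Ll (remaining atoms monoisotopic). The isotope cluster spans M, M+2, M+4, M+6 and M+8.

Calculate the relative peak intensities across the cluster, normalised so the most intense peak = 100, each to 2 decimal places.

Iridium pattern (n=3): 0.05189512 : 0.26170165 : 0.43991135 : 0.24649188
Element Ll pattern (n=1): 0.5010 : 0.4990
Convolve the two distributions (both contribute in 2-u steps):
  M: 0.05189512×0.5010 = 0.025999
  M+2: 0.05189512×0.4990 + 0.26170165×0.5010 = 0.157008
  M+4: 0.26170165×0.4990 + 0.43991135×0.5010 = 0.350985
  M+6: 0.43991135×0.4990 + 0.24649188×0.5010 = 0.343008
  M+8: 0.24649188×0.4990 = 0.122999
Scale to base peak (0.350985) = 100: 7.41 : 44.73 : 100.00 : 97.73 : 35.04

7.41 : 44.73 : 100.00 : 97.73 : 35.04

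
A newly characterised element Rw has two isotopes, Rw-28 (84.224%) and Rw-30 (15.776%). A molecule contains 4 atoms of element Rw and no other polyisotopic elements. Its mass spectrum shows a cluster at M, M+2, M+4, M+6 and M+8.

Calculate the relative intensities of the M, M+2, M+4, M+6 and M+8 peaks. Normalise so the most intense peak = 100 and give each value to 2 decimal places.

100.00 : 74.92 : 21.05 : 2.63 : 0.12

Expanding (0.84224 + 0.15776)^4:
P(M) = 0.84224^4 = 0.503203
P(M+2) = 4 × 0.84224^3 × 0.15776^1 = 0.377020
P(M+4) = 6 × 0.84224^2 × 0.15776^2 = 0.105929
P(M+6) = 4 × 0.84224^1 × 0.15776^3 = 0.013228
P(M+8) = 0.15776^4 = 0.000619
The M peak is largest (0.503203); scaling to 100 gives 100.00 : 74.92 : 21.05 : 2.63 : 0.12.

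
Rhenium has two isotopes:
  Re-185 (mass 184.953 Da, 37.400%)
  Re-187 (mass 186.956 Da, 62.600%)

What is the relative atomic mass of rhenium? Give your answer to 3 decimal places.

186.207 Da

Weight each isotope mass by its fractional abundance: 0.37400 × 184.953 + 0.62600 × 186.956
= 69.1724 + 117.0345 = 186.2069 Da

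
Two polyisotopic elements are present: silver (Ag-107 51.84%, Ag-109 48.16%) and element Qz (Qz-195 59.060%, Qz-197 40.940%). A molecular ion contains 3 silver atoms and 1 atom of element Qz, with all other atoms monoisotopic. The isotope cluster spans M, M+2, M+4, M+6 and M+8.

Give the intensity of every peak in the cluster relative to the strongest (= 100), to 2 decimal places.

Silver pattern (n=3): 0.13931407 : 0.38827347 : 0.36071085 : 0.11170161
Element Qz pattern (n=1): 0.5906 : 0.4094
Convolve the two distributions (both contribute in 2-u steps):
  M: 0.13931407×0.5906 = 0.082279
  M+2: 0.13931407×0.4094 + 0.38827347×0.5906 = 0.286349
  M+4: 0.38827347×0.4094 + 0.36071085×0.5906 = 0.371995
  M+6: 0.36071085×0.4094 + 0.11170161×0.5906 = 0.213646
  M+8: 0.11170161×0.4094 = 0.045731
Scale to base peak (0.371995) = 100: 22.12 : 76.98 : 100.00 : 57.43 : 12.29

22.12 : 76.98 : 100.00 : 57.43 : 12.29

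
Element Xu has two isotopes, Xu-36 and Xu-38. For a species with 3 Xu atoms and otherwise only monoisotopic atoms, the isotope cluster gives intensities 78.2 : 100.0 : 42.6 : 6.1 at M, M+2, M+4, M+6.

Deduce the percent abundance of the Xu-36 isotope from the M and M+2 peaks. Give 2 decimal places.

Write p for the Xu-36 fraction. I(M+2)/I(M) = [C(3,1)·p^2·(1−p)] / p^3 = 3·(1−p)/p = 100.0/78.2 = 1.2788
(1−p)/p = 1.2788/3 = 0.4263  ⇒  p = 1/(1 + 0.4263) = 0.7011
Xu-36: 70.11%, Xu-38: 29.89%.

70.11%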